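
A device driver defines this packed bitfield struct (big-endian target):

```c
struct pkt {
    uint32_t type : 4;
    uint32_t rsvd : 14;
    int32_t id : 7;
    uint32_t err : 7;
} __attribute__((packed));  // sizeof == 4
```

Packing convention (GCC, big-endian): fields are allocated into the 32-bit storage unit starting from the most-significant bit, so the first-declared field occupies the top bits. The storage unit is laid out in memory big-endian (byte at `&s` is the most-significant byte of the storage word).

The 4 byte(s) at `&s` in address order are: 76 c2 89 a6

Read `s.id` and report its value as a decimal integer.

[0]=0x76 [1]=0xc2 [2]=0x89 [3]=0xa6 (big-endian) → word 0x76c289a6
type [28+:4] = (word>>28) & 0xf = 7
rsvd [14+:14] = (word>>14) & 0x3fff = 6922
id [7+:7] = (word>>7) & 0x7f = 19  ←
err [0+:7] = (word>>0) & 0x7f = 38
id signed 7b, MSB=0: value = 19

19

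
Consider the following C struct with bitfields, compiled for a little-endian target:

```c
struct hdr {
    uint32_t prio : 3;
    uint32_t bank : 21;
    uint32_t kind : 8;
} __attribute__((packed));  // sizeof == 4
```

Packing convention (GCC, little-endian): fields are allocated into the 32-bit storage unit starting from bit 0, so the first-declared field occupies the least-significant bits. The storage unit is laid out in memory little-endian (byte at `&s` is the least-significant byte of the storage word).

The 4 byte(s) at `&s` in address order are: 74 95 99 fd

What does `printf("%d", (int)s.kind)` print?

253

[0]=0x74 [1]=0x95 [2]=0x99 [3]=0xfd (little-endian) → word 0xfd999574
prio [0+:3] = (word>>0) & 0x7 = 4
bank [3+:21] = (word>>3) & 0x1fffff = 1258158
kind [24+:8] = (word>>24) & 0xff = 253  ←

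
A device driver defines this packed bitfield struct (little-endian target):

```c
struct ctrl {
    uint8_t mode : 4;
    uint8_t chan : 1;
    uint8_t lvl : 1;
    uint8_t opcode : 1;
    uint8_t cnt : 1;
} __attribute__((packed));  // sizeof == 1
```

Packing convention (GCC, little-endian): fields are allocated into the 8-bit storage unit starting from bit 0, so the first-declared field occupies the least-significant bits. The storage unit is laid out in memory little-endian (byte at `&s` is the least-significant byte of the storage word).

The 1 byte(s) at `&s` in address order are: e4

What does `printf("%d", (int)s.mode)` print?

4

[0]=0xe4 (little-endian) → word 0xe4
mode:4 @ bit 0 → (0xe4>>0)&0xf = 0x4  ←
chan:1 @ bit 4 → (0xe4>>4)&0x1 = 0x0
lvl:1 @ bit 5 → (0xe4>>5)&0x1 = 0x1
opcode:1 @ bit 6 → (0xe4>>6)&0x1 = 0x1
cnt:1 @ bit 7 → (0xe4>>7)&0x1 = 0x1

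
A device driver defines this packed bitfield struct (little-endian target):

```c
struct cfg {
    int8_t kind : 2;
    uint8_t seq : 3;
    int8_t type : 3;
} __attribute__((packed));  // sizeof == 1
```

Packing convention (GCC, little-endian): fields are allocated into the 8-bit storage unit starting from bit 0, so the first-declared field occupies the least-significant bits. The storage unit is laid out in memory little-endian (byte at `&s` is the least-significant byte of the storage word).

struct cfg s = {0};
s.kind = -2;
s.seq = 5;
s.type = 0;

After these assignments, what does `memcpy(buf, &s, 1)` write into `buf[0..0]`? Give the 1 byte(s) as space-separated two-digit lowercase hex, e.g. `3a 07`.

16

[0+:2] kind=-2 & 0x3 = 0x2; word=0x02
[2+:3] seq=5 & 0x7 = 0x5; word=0x16
[5+:3] type=0 & 0x7 = 0x0; word=0x16
word = 0x16 → little-endian bytes:
  [0]=0x16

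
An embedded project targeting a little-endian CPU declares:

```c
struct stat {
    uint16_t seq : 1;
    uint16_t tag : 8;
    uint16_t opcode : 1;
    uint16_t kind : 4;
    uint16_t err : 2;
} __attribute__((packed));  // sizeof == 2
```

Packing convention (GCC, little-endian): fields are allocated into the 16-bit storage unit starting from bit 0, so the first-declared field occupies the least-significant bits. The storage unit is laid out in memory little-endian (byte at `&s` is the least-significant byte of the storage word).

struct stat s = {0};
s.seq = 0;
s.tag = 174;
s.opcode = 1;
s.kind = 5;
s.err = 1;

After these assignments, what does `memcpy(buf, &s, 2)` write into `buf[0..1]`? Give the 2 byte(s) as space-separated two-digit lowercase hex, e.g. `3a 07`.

seq:1 = 0 → 0x0 << 0 → word 0x0000
tag:8 = 174 → 0xae << 1 → word 0x015c
opcode:1 = 1 → 0x1 << 9 → word 0x035c
kind:4 = 5 → 0x5 << 10 → word 0x175c
err:2 = 1 → 0x1 << 14 → word 0x575c
word = 0x575c → little-endian bytes:
  [0]=0x5c  [1]=0x57

5c 57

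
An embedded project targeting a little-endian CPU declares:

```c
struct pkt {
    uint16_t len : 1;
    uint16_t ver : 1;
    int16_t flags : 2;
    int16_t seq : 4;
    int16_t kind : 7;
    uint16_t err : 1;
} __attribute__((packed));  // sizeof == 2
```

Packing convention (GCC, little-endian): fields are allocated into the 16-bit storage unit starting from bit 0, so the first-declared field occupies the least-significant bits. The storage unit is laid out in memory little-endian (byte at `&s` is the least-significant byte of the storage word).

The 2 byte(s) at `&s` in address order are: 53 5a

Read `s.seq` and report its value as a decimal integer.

5

[0]=0x53 [1]=0x5a (little-endian) → word 0x5a53
len:1 @ bit 0 → (0x5a53>>0)&0x1 = 0x1
ver:1 @ bit 1 → (0x5a53>>1)&0x1 = 0x1
flags:2 @ bit 2 → (0x5a53>>2)&0x3 = 0x0
seq:4 @ bit 4 → (0x5a53>>4)&0xf = 0x5  ←
kind:7 @ bit 8 → (0x5a53>>8)&0x7f = 0x5a
err:1 @ bit 15 → (0x5a53>>15)&0x1 = 0x0
seq signed 4b, MSB=0: value = 5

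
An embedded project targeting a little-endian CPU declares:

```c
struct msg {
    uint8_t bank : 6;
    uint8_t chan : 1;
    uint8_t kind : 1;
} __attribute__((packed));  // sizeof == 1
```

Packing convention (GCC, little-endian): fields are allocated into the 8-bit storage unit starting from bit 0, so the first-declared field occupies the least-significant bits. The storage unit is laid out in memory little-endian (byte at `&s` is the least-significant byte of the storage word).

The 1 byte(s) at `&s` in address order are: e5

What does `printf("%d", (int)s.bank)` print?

[0]=0xe5 (little-endian) → word 0xe5
bank:6 @ bit 0 → (0xe5>>0)&0x3f = 0x25  ←
chan:1 @ bit 6 → (0xe5>>6)&0x1 = 0x1
kind:1 @ bit 7 → (0xe5>>7)&0x1 = 0x1

37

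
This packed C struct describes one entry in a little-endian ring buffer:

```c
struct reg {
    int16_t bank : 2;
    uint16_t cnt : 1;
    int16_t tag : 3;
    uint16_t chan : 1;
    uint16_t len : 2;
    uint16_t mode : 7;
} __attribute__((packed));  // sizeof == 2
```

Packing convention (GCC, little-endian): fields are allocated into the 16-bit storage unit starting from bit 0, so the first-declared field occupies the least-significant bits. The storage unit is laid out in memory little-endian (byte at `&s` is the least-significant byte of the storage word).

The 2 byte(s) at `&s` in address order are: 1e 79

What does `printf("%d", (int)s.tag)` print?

3

[0]=0x1e [1]=0x79 (little-endian) → word 0x791e
bank [0+:2] = (word>>0) & 0x3 = 2
cnt [2+:1] = (word>>2) & 0x1 = 1
tag [3+:3] = (word>>3) & 0x7 = 3  ←
chan [6+:1] = (word>>6) & 0x1 = 0
len [7+:2] = (word>>7) & 0x3 = 2
mode [9+:7] = (word>>9) & 0x7f = 60
tag signed 3b, MSB=0: value = 3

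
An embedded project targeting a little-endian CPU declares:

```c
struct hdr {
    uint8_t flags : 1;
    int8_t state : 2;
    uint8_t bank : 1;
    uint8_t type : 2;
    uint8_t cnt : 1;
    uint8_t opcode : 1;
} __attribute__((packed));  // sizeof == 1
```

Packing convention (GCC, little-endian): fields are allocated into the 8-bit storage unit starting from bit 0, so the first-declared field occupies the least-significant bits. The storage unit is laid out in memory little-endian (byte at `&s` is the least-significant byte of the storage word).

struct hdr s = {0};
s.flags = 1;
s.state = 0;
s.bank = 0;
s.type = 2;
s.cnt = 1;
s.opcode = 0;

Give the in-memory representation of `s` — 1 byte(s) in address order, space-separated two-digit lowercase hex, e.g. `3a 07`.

flags:1 = 1 → 0x1 << 0 → word 0x01
state:2 = 0 → 0x0 << 1 → word 0x01
bank:1 = 0 → 0x0 << 3 → word 0x01
type:2 = 2 → 0x2 << 4 → word 0x21
cnt:1 = 1 → 0x1 << 6 → word 0x61
opcode:1 = 0 → 0x0 << 7 → word 0x61
word = 0x61 → little-endian bytes:
  [0]=0x61

61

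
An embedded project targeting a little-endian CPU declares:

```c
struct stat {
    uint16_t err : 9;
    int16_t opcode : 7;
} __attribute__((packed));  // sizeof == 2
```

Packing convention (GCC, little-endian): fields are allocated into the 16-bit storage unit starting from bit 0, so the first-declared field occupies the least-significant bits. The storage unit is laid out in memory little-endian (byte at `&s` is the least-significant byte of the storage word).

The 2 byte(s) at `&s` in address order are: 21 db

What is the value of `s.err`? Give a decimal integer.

[0]=0x21 [1]=0xdb (little-endian) → word 0xdb21
err [0+:9] = (word>>0) & 0x1ff = 289  ←
opcode [9+:7] = (word>>9) & 0x7f = 109

289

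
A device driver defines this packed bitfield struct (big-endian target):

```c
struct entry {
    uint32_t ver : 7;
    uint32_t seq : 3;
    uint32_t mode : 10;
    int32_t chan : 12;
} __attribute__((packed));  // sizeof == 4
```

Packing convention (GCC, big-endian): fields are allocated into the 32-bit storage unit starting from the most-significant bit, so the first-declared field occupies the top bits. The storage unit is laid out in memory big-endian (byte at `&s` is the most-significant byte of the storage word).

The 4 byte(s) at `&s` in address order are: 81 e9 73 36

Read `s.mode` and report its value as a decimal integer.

[0]=0x81 [1]=0xe9 [2]=0x73 [3]=0x36 (big-endian) → word 0x81e97336
ver:7 @ bit 25 → (0x81e97336>>25)&0x7f = 0x40
seq:3 @ bit 22 → (0x81e97336>>22)&0x7 = 0x7
mode:10 @ bit 12 → (0x81e97336>>12)&0x3ff = 0x297  ←
chan:12 @ bit 0 → (0x81e97336>>0)&0xfff = 0x336

663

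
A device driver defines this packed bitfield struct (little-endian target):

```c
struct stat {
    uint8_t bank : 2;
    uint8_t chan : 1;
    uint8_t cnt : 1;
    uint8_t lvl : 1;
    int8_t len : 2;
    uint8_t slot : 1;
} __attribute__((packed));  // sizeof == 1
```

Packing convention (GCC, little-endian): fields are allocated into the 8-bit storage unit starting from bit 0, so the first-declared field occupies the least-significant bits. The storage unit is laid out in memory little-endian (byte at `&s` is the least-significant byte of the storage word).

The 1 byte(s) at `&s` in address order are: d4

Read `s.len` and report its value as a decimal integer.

[0]=0xd4 (little-endian) → word 0xd4
bank:2 @ bit 0 → (0xd4>>0)&0x3 = 0x0
chan:1 @ bit 2 → (0xd4>>2)&0x1 = 0x1
cnt:1 @ bit 3 → (0xd4>>3)&0x1 = 0x0
lvl:1 @ bit 4 → (0xd4>>4)&0x1 = 0x1
len:2 @ bit 5 → (0xd4>>5)&0x3 = 0x2  ←
slot:1 @ bit 7 → (0xd4>>7)&0x1 = 0x1
len signed 2b, MSB=1: 2 - 4 = -2

-2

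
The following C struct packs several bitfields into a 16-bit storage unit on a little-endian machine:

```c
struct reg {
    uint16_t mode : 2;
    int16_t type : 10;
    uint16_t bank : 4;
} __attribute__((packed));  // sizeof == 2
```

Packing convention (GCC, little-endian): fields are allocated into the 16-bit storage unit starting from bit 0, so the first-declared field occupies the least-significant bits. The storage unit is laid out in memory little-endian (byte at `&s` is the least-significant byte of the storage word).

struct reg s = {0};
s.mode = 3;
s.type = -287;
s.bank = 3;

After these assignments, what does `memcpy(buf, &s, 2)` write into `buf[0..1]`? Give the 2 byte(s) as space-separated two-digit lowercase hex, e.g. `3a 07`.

mode:2 = 3 → 0x3 << 0 → word 0x0003
type:10 = -287 → 0x2e1 << 2 → word 0x0b87
bank:4 = 3 → 0x3 << 12 → word 0x3b87
word = 0x3b87 → little-endian bytes:
  [0]=0x87  [1]=0x3b

87 3b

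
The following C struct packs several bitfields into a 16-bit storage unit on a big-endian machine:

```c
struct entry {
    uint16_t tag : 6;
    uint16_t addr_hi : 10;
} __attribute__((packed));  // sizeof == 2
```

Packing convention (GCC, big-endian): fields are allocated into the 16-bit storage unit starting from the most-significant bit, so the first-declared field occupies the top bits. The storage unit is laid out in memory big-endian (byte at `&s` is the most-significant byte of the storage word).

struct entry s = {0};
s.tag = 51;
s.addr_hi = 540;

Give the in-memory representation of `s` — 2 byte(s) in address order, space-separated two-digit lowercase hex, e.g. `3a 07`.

ce 1c

tag:6 = 51 → 0x33 << 10 → word 0xcc00
addr_hi:10 = 540 → 0x21c << 0 → word 0xce1c
word = 0xce1c → big-endian bytes:
  [0]=0xce  [1]=0x1c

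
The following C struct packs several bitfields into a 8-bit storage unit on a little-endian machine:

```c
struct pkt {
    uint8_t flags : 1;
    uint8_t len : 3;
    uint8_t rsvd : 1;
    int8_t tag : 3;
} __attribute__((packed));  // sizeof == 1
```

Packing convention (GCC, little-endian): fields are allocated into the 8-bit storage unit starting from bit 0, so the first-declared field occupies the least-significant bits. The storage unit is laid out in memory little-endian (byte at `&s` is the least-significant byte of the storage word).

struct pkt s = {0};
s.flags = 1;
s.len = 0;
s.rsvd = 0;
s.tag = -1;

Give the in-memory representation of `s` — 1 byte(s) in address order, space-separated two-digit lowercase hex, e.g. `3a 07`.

flags:1 = 1 → 0x1 << 0 → word 0x01
len:3 = 0 → 0x0 << 1 → word 0x01
rsvd:1 = 0 → 0x0 << 4 → word 0x01
tag:3 = -1 → 0x7 << 5 → word 0xe1
word = 0xe1 → little-endian bytes:
  [0]=0xe1

e1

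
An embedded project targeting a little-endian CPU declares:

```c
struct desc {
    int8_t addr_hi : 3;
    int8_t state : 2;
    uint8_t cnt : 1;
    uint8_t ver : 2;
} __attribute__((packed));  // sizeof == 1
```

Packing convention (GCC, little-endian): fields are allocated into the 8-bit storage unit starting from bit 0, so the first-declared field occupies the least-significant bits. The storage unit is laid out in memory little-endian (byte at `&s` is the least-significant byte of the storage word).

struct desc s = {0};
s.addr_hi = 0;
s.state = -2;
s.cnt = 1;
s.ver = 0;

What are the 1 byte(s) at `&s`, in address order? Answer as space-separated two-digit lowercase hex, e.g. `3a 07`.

[0+:3] addr_hi=0 & 0x7 = 0x0; word=0x00
[3+:2] state=-2 & 0x3 = 0x2; word=0x10
[5+:1] cnt=1 & 0x1 = 0x1; word=0x30
[6+:2] ver=0 & 0x3 = 0x0; word=0x30
word = 0x30 → little-endian bytes:
  [0]=0x30

30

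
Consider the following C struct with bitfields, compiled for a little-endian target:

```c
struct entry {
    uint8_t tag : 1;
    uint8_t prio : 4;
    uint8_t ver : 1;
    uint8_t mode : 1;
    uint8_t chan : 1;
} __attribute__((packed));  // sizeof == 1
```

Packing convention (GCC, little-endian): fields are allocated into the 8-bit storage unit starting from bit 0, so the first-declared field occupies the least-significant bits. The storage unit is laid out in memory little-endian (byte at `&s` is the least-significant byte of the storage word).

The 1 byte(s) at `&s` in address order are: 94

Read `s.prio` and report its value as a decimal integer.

10

[0]=0x94 (little-endian) → word 0x94
tag [0+:1] = (word>>0) & 0x1 = 0
prio [1+:4] = (word>>1) & 0xf = 10  ←
ver [5+:1] = (word>>5) & 0x1 = 0
mode [6+:1] = (word>>6) & 0x1 = 0
chan [7+:1] = (word>>7) & 0x1 = 1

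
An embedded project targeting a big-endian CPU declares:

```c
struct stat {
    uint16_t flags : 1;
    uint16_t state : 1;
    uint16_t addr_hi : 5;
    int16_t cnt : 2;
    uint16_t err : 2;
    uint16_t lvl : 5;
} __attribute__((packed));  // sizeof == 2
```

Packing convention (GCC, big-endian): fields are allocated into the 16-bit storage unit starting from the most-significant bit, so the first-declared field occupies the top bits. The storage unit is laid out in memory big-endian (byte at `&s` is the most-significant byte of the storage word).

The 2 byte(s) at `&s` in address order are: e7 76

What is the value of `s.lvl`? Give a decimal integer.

22

[0]=0xe7 [1]=0x76 (big-endian) → word 0xe776
flags [15+:1] = (word>>15) & 0x1 = 1
state [14+:1] = (word>>14) & 0x1 = 1
addr_hi [9+:5] = (word>>9) & 0x1f = 19
cnt [7+:2] = (word>>7) & 0x3 = 2
err [5+:2] = (word>>5) & 0x3 = 3
lvl [0+:5] = (word>>0) & 0x1f = 22  ←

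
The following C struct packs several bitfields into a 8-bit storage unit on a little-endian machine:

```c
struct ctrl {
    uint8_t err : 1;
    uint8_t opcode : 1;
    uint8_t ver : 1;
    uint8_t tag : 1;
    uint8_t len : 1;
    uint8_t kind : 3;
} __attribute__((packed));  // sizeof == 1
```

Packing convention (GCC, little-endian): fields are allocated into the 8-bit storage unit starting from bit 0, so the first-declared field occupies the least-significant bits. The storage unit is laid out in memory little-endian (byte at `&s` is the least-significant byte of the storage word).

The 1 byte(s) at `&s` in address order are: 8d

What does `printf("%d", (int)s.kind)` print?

[0]=0x8d (little-endian) → word 0x8d
err [0+:1] = (word>>0) & 0x1 = 1
opcode [1+:1] = (word>>1) & 0x1 = 0
ver [2+:1] = (word>>2) & 0x1 = 1
tag [3+:1] = (word>>3) & 0x1 = 1
len [4+:1] = (word>>4) & 0x1 = 0
kind [5+:3] = (word>>5) & 0x7 = 4  ←

4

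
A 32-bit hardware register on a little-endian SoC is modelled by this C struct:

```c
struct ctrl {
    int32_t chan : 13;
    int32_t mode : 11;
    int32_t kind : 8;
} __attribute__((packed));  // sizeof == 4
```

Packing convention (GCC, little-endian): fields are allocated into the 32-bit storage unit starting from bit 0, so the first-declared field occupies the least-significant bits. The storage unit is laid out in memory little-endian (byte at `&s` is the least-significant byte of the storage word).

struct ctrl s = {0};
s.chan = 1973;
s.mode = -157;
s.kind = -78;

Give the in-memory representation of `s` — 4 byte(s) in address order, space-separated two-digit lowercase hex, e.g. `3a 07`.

b5 67 ec b2

[0+:13] chan=1973 & 0x1fff = 0x7b5; word=0x000007b5
[13+:11] mode=-157 & 0x7ff = 0x763; word=0x00ec67b5
[24+:8] kind=-78 & 0xff = 0xb2; word=0xb2ec67b5
word = 0xb2ec67b5 → little-endian bytes:
  [0]=0xb5  [1]=0x67  [2]=0xec  [3]=0xb2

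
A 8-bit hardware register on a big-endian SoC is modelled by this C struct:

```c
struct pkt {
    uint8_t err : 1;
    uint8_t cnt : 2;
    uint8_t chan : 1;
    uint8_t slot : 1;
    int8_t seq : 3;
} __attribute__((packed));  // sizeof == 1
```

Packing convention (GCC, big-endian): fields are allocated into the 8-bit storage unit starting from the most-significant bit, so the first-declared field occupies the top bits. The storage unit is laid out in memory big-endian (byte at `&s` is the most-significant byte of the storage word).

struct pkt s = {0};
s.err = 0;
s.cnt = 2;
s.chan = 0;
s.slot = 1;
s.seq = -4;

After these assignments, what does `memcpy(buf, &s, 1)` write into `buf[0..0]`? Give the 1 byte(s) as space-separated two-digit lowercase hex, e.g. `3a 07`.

err:1 = 0 → 0x0 << 7 → word 0x00
cnt:2 = 2 → 0x2 << 5 → word 0x40
chan:1 = 0 → 0x0 << 4 → word 0x40
slot:1 = 1 → 0x1 << 3 → word 0x48
seq:3 = -4 → 0x4 << 0 → word 0x4c
word = 0x4c → big-endian bytes:
  [0]=0x4c

4c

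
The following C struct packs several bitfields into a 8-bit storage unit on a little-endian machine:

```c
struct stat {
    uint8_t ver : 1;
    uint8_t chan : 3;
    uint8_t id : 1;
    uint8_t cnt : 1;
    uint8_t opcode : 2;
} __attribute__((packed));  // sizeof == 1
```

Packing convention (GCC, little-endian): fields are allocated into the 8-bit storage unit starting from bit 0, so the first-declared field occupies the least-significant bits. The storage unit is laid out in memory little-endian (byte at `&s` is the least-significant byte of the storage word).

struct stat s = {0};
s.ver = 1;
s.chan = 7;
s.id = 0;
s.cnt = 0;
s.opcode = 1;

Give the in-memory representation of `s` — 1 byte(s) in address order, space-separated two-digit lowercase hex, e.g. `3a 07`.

ver:1 = 1 → 0x1 << 0 → word 0x01
chan:3 = 7 → 0x7 << 1 → word 0x0f
id:1 = 0 → 0x0 << 4 → word 0x0f
cnt:1 = 0 → 0x0 << 5 → word 0x0f
opcode:2 = 1 → 0x1 << 6 → word 0x4f
word = 0x4f → little-endian bytes:
  [0]=0x4f

4f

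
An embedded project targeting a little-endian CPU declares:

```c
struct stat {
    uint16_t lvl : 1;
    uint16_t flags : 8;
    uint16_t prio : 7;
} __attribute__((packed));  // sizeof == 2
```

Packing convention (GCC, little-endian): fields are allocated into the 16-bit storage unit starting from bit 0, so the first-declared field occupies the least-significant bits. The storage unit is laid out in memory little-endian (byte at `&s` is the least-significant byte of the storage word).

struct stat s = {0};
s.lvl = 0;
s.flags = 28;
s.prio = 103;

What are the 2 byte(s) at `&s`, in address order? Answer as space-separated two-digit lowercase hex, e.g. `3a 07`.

lvl (1b) val=0 bits=0x0 at bit 0: 0x0000
flags (8b) val=28 bits=0x1c at bit 1: 0x0038
prio (7b) val=103 bits=0x67 at bit 9: 0xce38
word = 0xce38 → little-endian bytes:
  [0]=0x38  [1]=0xce

38 ce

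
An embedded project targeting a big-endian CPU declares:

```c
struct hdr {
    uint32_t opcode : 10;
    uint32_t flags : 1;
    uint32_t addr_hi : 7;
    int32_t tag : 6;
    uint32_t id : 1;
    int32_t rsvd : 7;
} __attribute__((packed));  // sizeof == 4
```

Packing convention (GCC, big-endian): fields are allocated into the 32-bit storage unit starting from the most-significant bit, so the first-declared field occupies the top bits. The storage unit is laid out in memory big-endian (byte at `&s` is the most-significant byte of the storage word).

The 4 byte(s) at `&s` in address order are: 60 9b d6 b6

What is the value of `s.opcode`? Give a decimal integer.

386

[0]=0x60 [1]=0x9b [2]=0xd6 [3]=0xb6 (big-endian) → word 0x609bd6b6
opcode [22+:10] = (word>>22) & 0x3ff = 386  ←
flags [21+:1] = (word>>21) & 0x1 = 0
addr_hi [14+:7] = (word>>14) & 0x7f = 111
tag [8+:6] = (word>>8) & 0x3f = 22
id [7+:1] = (word>>7) & 0x1 = 1
rsvd [0+:7] = (word>>0) & 0x7f = 54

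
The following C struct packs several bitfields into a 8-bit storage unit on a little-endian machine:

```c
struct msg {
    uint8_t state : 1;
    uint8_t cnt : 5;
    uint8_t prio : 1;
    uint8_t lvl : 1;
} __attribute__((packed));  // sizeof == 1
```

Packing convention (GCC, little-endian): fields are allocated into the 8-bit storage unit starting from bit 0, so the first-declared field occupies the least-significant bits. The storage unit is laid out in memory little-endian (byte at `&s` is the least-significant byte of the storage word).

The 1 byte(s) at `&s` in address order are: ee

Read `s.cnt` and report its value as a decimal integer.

23

[0]=0xee (little-endian) → word 0xee
state:1 @ bit 0 → (0xee>>0)&0x1 = 0x0
cnt:5 @ bit 1 → (0xee>>1)&0x1f = 0x17  ←
prio:1 @ bit 6 → (0xee>>6)&0x1 = 0x1
lvl:1 @ bit 7 → (0xee>>7)&0x1 = 0x1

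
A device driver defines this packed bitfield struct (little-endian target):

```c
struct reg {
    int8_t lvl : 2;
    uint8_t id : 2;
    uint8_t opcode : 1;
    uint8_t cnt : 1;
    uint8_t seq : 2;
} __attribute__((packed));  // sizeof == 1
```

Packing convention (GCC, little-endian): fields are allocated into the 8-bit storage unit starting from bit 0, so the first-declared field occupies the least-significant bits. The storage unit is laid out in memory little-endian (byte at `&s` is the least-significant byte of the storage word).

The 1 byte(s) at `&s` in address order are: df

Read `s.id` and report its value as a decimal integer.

3

[0]=0xdf (little-endian) → word 0xdf
lvl:2 @ bit 0 → (0xdf>>0)&0x3 = 0x3
id:2 @ bit 2 → (0xdf>>2)&0x3 = 0x3  ←
opcode:1 @ bit 4 → (0xdf>>4)&0x1 = 0x1
cnt:1 @ bit 5 → (0xdf>>5)&0x1 = 0x0
seq:2 @ bit 6 → (0xdf>>6)&0x3 = 0x3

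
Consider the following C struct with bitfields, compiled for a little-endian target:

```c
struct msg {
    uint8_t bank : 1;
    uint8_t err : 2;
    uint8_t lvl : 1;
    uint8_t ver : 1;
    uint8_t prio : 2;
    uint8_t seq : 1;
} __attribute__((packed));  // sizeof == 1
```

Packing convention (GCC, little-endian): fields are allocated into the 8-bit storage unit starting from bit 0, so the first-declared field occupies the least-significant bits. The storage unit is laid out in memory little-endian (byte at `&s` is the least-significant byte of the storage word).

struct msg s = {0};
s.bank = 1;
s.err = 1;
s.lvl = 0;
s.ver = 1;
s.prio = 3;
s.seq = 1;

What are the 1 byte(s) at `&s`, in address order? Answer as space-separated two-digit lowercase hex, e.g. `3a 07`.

f3

bank:1 = 1 → 0x1 << 0 → word 0x01
err:2 = 1 → 0x1 << 1 → word 0x03
lvl:1 = 0 → 0x0 << 3 → word 0x03
ver:1 = 1 → 0x1 << 4 → word 0x13
prio:2 = 3 → 0x3 << 5 → word 0x73
seq:1 = 1 → 0x1 << 7 → word 0xf3
word = 0xf3 → little-endian bytes:
  [0]=0xf3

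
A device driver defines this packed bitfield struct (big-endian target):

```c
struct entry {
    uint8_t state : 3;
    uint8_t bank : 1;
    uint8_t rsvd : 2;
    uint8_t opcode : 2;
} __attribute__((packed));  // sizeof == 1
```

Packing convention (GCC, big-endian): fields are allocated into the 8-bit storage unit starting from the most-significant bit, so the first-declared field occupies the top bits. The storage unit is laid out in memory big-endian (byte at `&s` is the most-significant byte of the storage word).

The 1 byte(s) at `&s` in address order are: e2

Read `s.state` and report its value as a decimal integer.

[0]=0xe2 (big-endian) → word 0xe2
state:3 @ bit 5 → (0xe2>>5)&0x7 = 0x7  ←
bank:1 @ bit 4 → (0xe2>>4)&0x1 = 0x0
rsvd:2 @ bit 2 → (0xe2>>2)&0x3 = 0x0
opcode:2 @ bit 0 → (0xe2>>0)&0x3 = 0x2

7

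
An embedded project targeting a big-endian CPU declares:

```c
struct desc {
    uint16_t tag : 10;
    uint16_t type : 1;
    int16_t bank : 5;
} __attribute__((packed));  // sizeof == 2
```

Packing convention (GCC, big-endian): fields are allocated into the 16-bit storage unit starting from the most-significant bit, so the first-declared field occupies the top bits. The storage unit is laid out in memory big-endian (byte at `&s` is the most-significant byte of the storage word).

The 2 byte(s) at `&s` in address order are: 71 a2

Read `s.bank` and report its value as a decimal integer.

2

[0]=0x71 [1]=0xa2 (big-endian) → word 0x71a2
tag [6+:10] = (word>>6) & 0x3ff = 454
type [5+:1] = (word>>5) & 0x1 = 1
bank [0+:5] = (word>>0) & 0x1f = 2  ←
bank signed 5b, MSB=0: value = 2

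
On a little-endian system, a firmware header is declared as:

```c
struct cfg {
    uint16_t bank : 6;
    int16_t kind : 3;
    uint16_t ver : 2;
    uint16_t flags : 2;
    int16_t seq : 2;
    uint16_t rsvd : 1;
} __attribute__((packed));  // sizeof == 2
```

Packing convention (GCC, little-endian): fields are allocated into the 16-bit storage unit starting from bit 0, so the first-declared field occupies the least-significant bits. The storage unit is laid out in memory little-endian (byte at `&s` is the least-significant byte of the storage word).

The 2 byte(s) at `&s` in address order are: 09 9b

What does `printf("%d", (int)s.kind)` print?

-4

[0]=0x09 [1]=0x9b (little-endian) → word 0x9b09
bank:6 @ bit 0 → (0x9b09>>0)&0x3f = 0x9
kind:3 @ bit 6 → (0x9b09>>6)&0x7 = 0x4  ←
ver:2 @ bit 9 → (0x9b09>>9)&0x3 = 0x1
flags:2 @ bit 11 → (0x9b09>>11)&0x3 = 0x3
seq:2 @ bit 13 → (0x9b09>>13)&0x3 = 0x0
rsvd:1 @ bit 15 → (0x9b09>>15)&0x1 = 0x1
kind signed 3b, MSB=1: 4 - 8 = -4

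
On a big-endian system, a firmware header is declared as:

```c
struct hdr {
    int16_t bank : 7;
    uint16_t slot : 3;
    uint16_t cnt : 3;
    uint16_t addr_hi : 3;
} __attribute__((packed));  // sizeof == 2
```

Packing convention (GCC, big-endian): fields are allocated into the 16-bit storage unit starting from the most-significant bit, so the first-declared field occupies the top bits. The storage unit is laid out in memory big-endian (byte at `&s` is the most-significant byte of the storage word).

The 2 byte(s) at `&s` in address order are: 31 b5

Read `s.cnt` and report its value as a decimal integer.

6

[0]=0x31 [1]=0xb5 (big-endian) → word 0x31b5
bank:7 @ bit 9 → (0x31b5>>9)&0x7f = 0x18
slot:3 @ bit 6 → (0x31b5>>6)&0x7 = 0x6
cnt:3 @ bit 3 → (0x31b5>>3)&0x7 = 0x6  ←
addr_hi:3 @ bit 0 → (0x31b5>>0)&0x7 = 0x5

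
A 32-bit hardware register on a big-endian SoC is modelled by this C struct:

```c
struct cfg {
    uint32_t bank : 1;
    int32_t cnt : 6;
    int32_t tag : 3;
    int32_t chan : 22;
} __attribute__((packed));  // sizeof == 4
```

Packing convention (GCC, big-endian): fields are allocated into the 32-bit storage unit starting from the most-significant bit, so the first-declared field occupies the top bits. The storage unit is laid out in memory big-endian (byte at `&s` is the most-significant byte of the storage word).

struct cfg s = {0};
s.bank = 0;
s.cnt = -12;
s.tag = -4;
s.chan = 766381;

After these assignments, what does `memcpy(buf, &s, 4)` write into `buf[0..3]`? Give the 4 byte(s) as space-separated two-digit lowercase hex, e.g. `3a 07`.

69 0b b1 ad

bank:1 = 0 → 0x0 << 31 → word 0x00000000
cnt:6 = -12 → 0x34 << 25 → word 0x68000000
tag:3 = -4 → 0x4 << 22 → word 0x69000000
chan:22 = 766381 → 0xbb1ad << 0 → word 0x690bb1ad
word = 0x690bb1ad → big-endian bytes:
  [0]=0x69  [1]=0x0b  [2]=0xb1  [3]=0xad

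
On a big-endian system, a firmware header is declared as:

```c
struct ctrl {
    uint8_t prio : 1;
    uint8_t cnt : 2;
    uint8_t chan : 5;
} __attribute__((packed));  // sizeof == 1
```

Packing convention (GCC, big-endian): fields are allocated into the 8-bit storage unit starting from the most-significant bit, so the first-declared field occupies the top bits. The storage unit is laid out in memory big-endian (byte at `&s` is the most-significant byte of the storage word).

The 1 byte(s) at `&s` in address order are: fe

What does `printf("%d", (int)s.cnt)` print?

3

[0]=0xfe (big-endian) → word 0xfe
prio:1 @ bit 7 → (0xfe>>7)&0x1 = 0x1
cnt:2 @ bit 5 → (0xfe>>5)&0x3 = 0x3  ←
chan:5 @ bit 0 → (0xfe>>0)&0x1f = 0x1e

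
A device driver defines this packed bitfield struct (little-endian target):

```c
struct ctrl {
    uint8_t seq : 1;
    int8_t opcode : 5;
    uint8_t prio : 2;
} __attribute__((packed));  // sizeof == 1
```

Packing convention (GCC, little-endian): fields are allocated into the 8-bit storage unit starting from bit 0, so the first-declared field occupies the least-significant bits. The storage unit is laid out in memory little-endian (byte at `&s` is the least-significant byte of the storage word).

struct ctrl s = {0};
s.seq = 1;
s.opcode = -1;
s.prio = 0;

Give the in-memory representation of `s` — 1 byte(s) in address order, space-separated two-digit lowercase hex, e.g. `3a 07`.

3f

seq:1 = 1 → 0x1 << 0 → word 0x01
opcode:5 = -1 → 0x1f << 1 → word 0x3f
prio:2 = 0 → 0x0 << 6 → word 0x3f
word = 0x3f → little-endian bytes:
  [0]=0x3f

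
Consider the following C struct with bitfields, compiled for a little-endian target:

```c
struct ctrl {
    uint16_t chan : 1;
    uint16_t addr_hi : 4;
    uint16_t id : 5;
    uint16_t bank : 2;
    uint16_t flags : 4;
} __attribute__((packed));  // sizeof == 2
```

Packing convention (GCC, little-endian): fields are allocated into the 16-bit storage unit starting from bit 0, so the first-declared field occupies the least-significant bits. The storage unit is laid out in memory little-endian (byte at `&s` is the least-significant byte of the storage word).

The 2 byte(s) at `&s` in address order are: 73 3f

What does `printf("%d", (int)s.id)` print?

27

[0]=0x73 [1]=0x3f (little-endian) → word 0x3f73
chan [0+:1] = (word>>0) & 0x1 = 1
addr_hi [1+:4] = (word>>1) & 0xf = 9
id [5+:5] = (word>>5) & 0x1f = 27  ←
bank [10+:2] = (word>>10) & 0x3 = 3
flags [12+:4] = (word>>12) & 0xf = 3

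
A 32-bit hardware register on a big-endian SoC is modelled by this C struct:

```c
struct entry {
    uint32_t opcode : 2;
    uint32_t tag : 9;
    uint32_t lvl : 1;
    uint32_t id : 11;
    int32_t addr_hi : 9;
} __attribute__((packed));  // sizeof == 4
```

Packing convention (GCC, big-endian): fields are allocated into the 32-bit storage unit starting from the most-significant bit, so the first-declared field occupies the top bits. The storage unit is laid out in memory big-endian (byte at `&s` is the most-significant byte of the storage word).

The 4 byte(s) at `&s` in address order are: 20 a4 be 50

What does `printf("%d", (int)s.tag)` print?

261

[0]=0x20 [1]=0xa4 [2]=0xbe [3]=0x50 (big-endian) → word 0x20a4be50
opcode:2 @ bit 30 → (0x20a4be50>>30)&0x3 = 0x0
tag:9 @ bit 21 → (0x20a4be50>>21)&0x1ff = 0x105  ←
lvl:1 @ bit 20 → (0x20a4be50>>20)&0x1 = 0x0
id:11 @ bit 9 → (0x20a4be50>>9)&0x7ff = 0x25f
addr_hi:9 @ bit 0 → (0x20a4be50>>0)&0x1ff = 0x50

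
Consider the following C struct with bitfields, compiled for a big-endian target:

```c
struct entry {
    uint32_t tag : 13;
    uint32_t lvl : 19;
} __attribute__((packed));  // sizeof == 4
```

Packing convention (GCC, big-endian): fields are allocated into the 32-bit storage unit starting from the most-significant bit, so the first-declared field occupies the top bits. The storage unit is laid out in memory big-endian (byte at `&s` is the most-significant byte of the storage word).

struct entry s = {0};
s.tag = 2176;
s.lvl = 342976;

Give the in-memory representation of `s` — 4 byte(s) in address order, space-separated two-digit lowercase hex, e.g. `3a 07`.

tag (13b) val=2176 bits=0x880 at bit 19: 0x44000000
lvl (19b) val=342976 bits=0x53bc0 at bit 0: 0x44053bc0
word = 0x44053bc0 → big-endian bytes:
  [0]=0x44  [1]=0x05  [2]=0x3b  [3]=0xc0

44 05 3b c0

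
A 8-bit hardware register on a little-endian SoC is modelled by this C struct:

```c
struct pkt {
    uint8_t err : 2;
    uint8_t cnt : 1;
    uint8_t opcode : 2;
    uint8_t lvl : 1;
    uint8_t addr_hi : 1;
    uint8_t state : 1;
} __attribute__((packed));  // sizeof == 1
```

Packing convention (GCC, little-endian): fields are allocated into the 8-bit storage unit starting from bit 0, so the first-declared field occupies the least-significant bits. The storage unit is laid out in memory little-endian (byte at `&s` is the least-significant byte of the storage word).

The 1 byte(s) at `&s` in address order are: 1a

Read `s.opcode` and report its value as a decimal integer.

[0]=0x1a (little-endian) → word 0x1a
err:2 @ bit 0 → (0x1a>>0)&0x3 = 0x2
cnt:1 @ bit 2 → (0x1a>>2)&0x1 = 0x0
opcode:2 @ bit 3 → (0x1a>>3)&0x3 = 0x3  ←
lvl:1 @ bit 5 → (0x1a>>5)&0x1 = 0x0
addr_hi:1 @ bit 6 → (0x1a>>6)&0x1 = 0x0
state:1 @ bit 7 → (0x1a>>7)&0x1 = 0x0

3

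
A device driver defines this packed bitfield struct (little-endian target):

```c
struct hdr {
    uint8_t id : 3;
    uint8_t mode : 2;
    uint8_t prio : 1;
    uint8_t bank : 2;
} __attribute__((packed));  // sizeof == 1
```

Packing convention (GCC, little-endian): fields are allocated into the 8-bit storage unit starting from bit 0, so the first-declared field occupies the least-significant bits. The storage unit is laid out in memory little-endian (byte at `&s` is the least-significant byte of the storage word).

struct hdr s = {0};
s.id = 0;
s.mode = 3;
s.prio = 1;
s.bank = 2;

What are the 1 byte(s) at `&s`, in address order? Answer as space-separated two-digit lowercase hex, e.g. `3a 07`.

b8

id:3 = 0 → 0x0 << 0 → word 0x00
mode:2 = 3 → 0x3 << 3 → word 0x18
prio:1 = 1 → 0x1 << 5 → word 0x38
bank:2 = 2 → 0x2 << 6 → word 0xb8
word = 0xb8 → little-endian bytes:
  [0]=0xb8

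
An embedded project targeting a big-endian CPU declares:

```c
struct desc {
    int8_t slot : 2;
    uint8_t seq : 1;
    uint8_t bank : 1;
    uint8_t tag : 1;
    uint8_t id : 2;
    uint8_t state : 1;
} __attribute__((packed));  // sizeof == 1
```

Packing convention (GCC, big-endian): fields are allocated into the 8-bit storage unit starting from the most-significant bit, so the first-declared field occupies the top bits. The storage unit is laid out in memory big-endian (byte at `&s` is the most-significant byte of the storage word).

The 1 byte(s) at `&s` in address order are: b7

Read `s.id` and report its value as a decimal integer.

[0]=0xb7 (big-endian) → word 0xb7
slot:2 @ bit 6 → (0xb7>>6)&0x3 = 0x2
seq:1 @ bit 5 → (0xb7>>5)&0x1 = 0x1
bank:1 @ bit 4 → (0xb7>>4)&0x1 = 0x1
tag:1 @ bit 3 → (0xb7>>3)&0x1 = 0x0
id:2 @ bit 1 → (0xb7>>1)&0x3 = 0x3  ←
state:1 @ bit 0 → (0xb7>>0)&0x1 = 0x1

3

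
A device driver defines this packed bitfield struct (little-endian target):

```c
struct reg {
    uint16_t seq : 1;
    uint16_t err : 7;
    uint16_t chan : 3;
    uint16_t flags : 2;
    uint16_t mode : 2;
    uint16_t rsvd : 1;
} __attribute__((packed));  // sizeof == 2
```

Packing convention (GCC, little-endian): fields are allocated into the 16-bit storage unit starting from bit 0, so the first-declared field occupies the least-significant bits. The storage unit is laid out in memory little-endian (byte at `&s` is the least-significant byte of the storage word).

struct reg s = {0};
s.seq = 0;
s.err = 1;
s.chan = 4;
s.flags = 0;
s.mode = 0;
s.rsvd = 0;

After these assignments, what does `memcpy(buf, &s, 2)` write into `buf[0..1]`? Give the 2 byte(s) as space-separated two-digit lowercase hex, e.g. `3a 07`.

02 04

seq:1 = 0 → 0x0 << 0 → word 0x0000
err:7 = 1 → 0x1 << 1 → word 0x0002
chan:3 = 4 → 0x4 << 8 → word 0x0402
flags:2 = 0 → 0x0 << 11 → word 0x0402
mode:2 = 0 → 0x0 << 13 → word 0x0402
rsvd:1 = 0 → 0x0 << 15 → word 0x0402
word = 0x0402 → little-endian bytes:
  [0]=0x02  [1]=0x04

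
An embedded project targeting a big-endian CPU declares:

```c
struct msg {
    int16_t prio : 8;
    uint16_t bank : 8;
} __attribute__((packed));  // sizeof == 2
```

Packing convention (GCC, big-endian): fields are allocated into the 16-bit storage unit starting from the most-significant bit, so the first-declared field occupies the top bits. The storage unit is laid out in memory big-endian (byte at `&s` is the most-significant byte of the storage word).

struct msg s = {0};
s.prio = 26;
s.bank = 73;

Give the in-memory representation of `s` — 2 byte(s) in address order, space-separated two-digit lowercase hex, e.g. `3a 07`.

1a 49

[8+:8] prio=26 & 0xff = 0x1a; word=0x1a00
[0+:8] bank=73 & 0xff = 0x49; word=0x1a49
word = 0x1a49 → big-endian bytes:
  [0]=0x1a  [1]=0x49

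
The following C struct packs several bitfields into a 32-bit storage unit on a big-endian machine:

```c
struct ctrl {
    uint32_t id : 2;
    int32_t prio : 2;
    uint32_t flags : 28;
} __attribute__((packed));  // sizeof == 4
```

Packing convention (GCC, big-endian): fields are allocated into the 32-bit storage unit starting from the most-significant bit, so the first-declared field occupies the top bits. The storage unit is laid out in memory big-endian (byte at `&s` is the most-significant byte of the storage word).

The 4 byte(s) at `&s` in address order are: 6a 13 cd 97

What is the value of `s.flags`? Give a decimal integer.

169069975

[0]=0x6a [1]=0x13 [2]=0xcd [3]=0x97 (big-endian) → word 0x6a13cd97
id:2 @ bit 30 → (0x6a13cd97>>30)&0x3 = 0x1
prio:2 @ bit 28 → (0x6a13cd97>>28)&0x3 = 0x2
flags:28 @ bit 0 → (0x6a13cd97>>0)&0xfffffff = 0xa13cd97  ←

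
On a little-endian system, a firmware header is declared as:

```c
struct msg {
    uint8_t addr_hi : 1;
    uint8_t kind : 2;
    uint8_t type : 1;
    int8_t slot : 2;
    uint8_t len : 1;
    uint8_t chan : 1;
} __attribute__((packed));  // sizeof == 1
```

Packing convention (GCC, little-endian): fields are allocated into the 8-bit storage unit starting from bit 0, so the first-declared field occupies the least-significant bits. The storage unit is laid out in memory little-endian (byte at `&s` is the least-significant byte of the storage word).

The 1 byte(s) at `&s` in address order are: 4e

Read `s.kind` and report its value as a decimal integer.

3

[0]=0x4e (little-endian) → word 0x4e
addr_hi:1 @ bit 0 → (0x4e>>0)&0x1 = 0x0
kind:2 @ bit 1 → (0x4e>>1)&0x3 = 0x3  ←
type:1 @ bit 3 → (0x4e>>3)&0x1 = 0x1
slot:2 @ bit 4 → (0x4e>>4)&0x3 = 0x0
len:1 @ bit 6 → (0x4e>>6)&0x1 = 0x1
chan:1 @ bit 7 → (0x4e>>7)&0x1 = 0x0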